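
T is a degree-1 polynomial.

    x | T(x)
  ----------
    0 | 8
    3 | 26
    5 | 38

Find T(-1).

2

Write T(x) = ax + b; the 3 given values yield a linear system in the 2 coefficients.
Solving, T(x) = 6x + 8.
Then T(-1) = 2.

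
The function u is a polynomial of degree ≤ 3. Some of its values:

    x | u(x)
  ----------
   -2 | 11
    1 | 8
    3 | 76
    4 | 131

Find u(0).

-5

Write u(x) = ax³ + bx² + cx + d; the 4 given values yield a linear system in the 4 coefficients.
Solving, the leading coefficient vanishes, and u(x) = 7x² + 6x - 5.
Then u(0) = -5.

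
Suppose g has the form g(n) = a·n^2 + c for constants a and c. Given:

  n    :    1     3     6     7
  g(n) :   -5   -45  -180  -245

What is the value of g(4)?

From g(1) = -5 and g(3) = -45: 1a + c = -5 and 9a + c = -45.
Subtracting: 8a = -40, so a = -5; then c = -5 − (-5)·1 = 0.
So g(n) = -5n² + 0, and g(4) = -80.

-80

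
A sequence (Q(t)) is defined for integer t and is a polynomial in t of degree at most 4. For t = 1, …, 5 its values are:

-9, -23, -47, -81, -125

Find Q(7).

First differences: -14, -24, -34, -44. Second differences: -10, -10, -10.
Level-2 differences are constant, so Q has degree 2.
Fitting a degree-2 polynomial gives Q(t) = -5t² + t - 5.
Then Q(7) = -243.

-243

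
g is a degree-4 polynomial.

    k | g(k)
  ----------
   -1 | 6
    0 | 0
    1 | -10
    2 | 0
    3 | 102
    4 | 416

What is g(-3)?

150

First differences: -6, -10, 10, 102, 314. Second differences: -4, 20, 92, 212. Third differences: 24, 72, 120. Fourth differences: 48, 48.
Level-4 differences are constant, so g has degree 4.
Fitting a degree-4 polynomial gives g(k) = 2k^4 - 4k² - 8k.
Then g(-3) = 150.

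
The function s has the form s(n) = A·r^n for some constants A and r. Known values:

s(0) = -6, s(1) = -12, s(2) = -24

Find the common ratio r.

2

Consecutive ratio: -12/(-6) = 2, and -24/(-12) = 2, so r = 2.
Then A·2^0 = -6 gives A = -6, and s(n) = -6·2^n.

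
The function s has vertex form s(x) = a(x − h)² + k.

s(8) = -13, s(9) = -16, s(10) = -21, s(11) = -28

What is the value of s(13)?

First differences -3, -5, -7; second difference -2 = 2a, so a = -1.
Expanding, the x-coefficient is −2ah = 2h; matching it to the data gives h = 7, and then k = -12.
So s(x) = -1(x − 7)² − 12.
s(13) = -1·6² − 12 = -48.

-48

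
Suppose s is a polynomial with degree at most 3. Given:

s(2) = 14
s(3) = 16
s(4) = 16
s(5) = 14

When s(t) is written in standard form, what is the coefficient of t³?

0

First differences: 2, 0, -2. Second differences: -2, -2.
Level-2 differences are constant, so s has degree 2.
Fitting a degree-2 polynomial gives s(t) = -t² + 7t + 4.
The coefficient of t³ is 0.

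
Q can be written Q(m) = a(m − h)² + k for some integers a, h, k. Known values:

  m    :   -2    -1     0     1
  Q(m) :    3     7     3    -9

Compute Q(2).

First differences 4, -4, -12; second difference -8 = 2a, so a = -4.
Expanding, the m-coefficient is −2ah = 8h; matching it to the data gives h = -1, and then k = 7.
So Q(m) = -4(m + 1)² + 7.
Q(2) = -4·3² + 7 = -29.

-29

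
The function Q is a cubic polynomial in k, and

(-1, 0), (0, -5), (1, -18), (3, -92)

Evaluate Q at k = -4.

Write Q(k) = ak³ + bk² + ck + d; the 4 given values yield a linear system in the 4 coefficients.
Solving, Q(k) = -k³ - 4k² - 8k - 5.
Then Q(-4) = 27.

27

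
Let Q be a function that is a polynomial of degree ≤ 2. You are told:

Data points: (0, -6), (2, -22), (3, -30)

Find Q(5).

Write Q(t) = at² + bt + c; the 3 given values yield a linear system in the 3 coefficients.
Solving, the leading coefficient vanishes, and Q(t) = -8t - 6.
Then Q(5) = -46.

-46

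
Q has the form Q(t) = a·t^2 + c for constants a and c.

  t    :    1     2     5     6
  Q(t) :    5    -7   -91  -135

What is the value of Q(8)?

From Q(1) = 5 and Q(2) = -7: 1a + c = 5 and 4a + c = -7.
Subtracting: 3a = -12, so a = -4; then c = 5 − (-4)·1 = 9.
So Q(t) = -4t² + 9, and Q(8) = -247.

-247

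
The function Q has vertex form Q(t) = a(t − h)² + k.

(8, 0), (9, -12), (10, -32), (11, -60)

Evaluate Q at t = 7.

First differences -12, -20, -28; second difference -8 = 2a, so a = -4.
Expanding, the t-coefficient is −2ah = 8h; matching it to the data gives h = 7, and then k = 4.
So Q(t) = -4(t − 7)² + 4.
Q(7) = -4·0² + 4 = 4.

4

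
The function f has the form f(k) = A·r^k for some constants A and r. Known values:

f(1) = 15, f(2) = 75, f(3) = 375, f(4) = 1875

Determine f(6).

Consecutive ratio: 75/15 = 5, and 375/75 = 5, so r = 5.
Then A·5^1 = 15 gives A = 3, and f(k) = 3·5^k.
f(6) = 3·5^6 = 46875.

46875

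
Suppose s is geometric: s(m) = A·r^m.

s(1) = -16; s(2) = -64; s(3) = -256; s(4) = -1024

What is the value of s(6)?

Consecutive ratio: -64/(-16) = 4, and -256/(-64) = 4, so r = 4.
Then A·4^1 = -16 gives A = -4, and s(m) = -4·4^m.
s(6) = -4·4^6 = -16384.

-16384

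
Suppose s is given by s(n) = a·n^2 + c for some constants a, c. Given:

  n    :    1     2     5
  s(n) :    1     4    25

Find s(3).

9

From s(1) = 1 and s(2) = 4: 1a + c = 1 and 4a + c = 4.
Subtracting: 3a = 3, so a = 1; then c = 1 − 1·1 = 0.
So s(n) = 1n² + 0, and s(3) = 9.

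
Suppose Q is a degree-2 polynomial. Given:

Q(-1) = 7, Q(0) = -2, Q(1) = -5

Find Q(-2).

Write Q(x) = ax² + bx + c; the 3 given values yield a linear system in the 3 coefficients.
Solving, Q(x) = 3x² - 6x - 2.
Then Q(-2) = 22.

22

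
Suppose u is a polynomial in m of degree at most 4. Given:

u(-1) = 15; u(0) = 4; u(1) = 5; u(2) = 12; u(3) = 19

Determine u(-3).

97

Write u(m) = am^4 + bm³ + cm² + dm + e; the 5 given values yield a linear system in the 5 coefficients.
Solving, the leading coefficient vanishes, and u(m) = -m³ + 6m² - 4m + 4.
Then u(-3) = 97.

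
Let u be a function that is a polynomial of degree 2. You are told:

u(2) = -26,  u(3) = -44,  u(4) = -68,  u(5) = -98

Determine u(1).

First differences: -18, -24, -30. Second differences: -6, -6.
Level-2 differences are constant, so u has degree 2.
Fitting a degree-2 polynomial gives u(m) = -3m² - 3m - 8.
Then u(1) = -14.

-14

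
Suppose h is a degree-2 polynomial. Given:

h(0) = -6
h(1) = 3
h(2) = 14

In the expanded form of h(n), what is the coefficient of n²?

Write h(n) = an² + bn + c; the 3 given values yield a linear system in the 3 coefficients.
Solving, h(n) = n² + 8n - 6.
The coefficient of n² is 1.

1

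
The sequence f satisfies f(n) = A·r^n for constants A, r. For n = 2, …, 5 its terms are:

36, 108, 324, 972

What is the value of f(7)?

8748

Consecutive ratio: 108/36 = 3, and 324/108 = 3, so r = 3.
Then A·3^2 = 36 gives A = 4, and f(n) = 4·3^n.
f(7) = 4·3^7 = 8748.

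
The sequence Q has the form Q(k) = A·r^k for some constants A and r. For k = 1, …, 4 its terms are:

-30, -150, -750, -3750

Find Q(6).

-93750

Consecutive ratio: -150/(-30) = 5, and -750/(-150) = 5, so r = 5.
Then A·5^1 = -30 gives A = -6, and Q(k) = -6·5^k.
Q(6) = -6·5^6 = -93750.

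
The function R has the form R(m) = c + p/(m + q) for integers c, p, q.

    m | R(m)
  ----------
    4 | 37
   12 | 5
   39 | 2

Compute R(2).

(R(m) − c)(m + q) = p for each data point; the three points give a linear system in c and q, then p follows.
Solving: c = 1, q = -3, p = 36, so R(m) = 1 + 36/(m − 3).
Then R(2) = 1 + 36/(-1) = -35.

-35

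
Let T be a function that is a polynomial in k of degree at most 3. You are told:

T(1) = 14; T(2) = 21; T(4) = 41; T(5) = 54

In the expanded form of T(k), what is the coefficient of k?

Write T(k) = ak³ + bk² + ck + d; the 4 given values yield a linear system in the 4 coefficients.
Solving, the leading coefficient vanishes, and T(k) = k² + 4k + 9.
The coefficient of k is 4.

4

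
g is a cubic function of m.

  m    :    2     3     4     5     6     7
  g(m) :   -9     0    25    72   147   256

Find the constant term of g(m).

-3

Write g(m) = am³ + bm² + cm + d; the 6 given values yield a linear system in the 4 coefficients.
Solving, g(m) = m³ - m² - 5m - 3.
The constant term is g(0) = -3.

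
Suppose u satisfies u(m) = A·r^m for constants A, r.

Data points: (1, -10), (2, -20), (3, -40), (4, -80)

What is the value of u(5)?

Consecutive ratio: -20/(-10) = 2, and -40/(-20) = 2, so r = 2.
Then A·2^1 = -10 gives A = -5, and u(m) = -5·2^m.
u(5) = -5·2^5 = -160.

-160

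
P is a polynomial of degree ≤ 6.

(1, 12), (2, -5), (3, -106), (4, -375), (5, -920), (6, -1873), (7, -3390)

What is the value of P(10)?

Write P(k) = ak^6 + bk^5 + ck^4 + dk³ + ek² + pk + q; the 7 given values yield a linear system in the 7 coefficients.
Solving, the top 2 coefficients vanish, and P(k) = -k^4 - 4k³ + 7k² + 5k + 5.
Then P(10) = -13245.

-13245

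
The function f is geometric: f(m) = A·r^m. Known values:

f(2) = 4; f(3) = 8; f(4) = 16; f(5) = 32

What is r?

Consecutive ratio: 8/4 = 2, and 16/8 = 2, so r = 2.
Then A·2^2 = 4 gives A = 1, and f(m) = 1·2^m.

2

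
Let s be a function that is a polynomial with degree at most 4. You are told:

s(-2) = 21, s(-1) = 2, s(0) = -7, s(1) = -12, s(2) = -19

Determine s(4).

-63

First differences: -19, -9, -5, -7. Second differences: 10, 4, -2. Third differences: -6, -6.
Level-3 differences are constant, so s has degree 3.
Fitting a degree-3 polynomial gives s(m) = -m³ + 2m² - 6m - 7.
Then s(4) = -63.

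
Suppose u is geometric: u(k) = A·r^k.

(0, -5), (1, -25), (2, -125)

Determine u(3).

Consecutive ratio: -25/(-5) = 5, and -125/(-25) = 5, so r = 5.
Then A·5^0 = -5 gives A = -5, and u(k) = -5·5^k.
u(3) = -5·5^3 = -625.

-625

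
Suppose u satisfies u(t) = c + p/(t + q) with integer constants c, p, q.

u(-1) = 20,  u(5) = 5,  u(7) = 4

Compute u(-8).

(u(t) − c)(t + q) = p for each data point; the three points give a linear system in c and q, then p follows.
Solving: c = 0, q = 3, p = 40, so u(t) = 40/(t + 3).
Then u(-8) = 0 + 40/(-5) = -8.

-8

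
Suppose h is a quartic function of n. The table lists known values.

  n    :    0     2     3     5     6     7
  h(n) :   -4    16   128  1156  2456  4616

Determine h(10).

Write h(n) = an^4 + bn³ + cn² + dn + e; the 6 given values yield a linear system in the 5 coefficients.
Solving, h(n) = 2n^4 - 4n² + 2n - 4.
Then h(10) = 19616.

19616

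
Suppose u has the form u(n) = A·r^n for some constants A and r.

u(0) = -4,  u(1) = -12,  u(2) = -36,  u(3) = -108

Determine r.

Consecutive ratio: -12/(-4) = 3, and -36/(-12) = 3, so r = 3.
Then A·3^0 = -4 gives A = -4, and u(n) = -4·3^n.

3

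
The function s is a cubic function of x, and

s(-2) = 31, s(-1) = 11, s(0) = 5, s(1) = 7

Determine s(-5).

Write s(x) = ax³ + bx² + cx + d; the 4 given values yield a linear system in the 4 coefficients.
Solving, s(x) = -x³ + 4x² - x + 5.
Then s(-5) = 235.

235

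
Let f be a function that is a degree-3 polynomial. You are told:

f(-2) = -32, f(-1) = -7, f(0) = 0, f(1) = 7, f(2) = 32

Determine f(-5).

Write f(k) = ak³ + bk² + ck + d; the 5 given values yield a linear system in the 4 coefficients.
Solving, f(k) = 3k³ + 4k.
Then f(-5) = -395.

-395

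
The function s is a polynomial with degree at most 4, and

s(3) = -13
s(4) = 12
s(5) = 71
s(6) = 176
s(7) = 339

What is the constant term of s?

Write s(t) = at^4 + bt³ + ct² + dt + e; the 5 given values yield a linear system in the 5 coefficients.
Solving, the leading coefficient vanishes, and s(t) = 2t³ - 7t² - 4.
The constant term is s(0) = -4.

-4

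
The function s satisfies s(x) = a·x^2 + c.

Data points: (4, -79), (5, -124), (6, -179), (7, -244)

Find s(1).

-4

From s(4) = -79 and s(5) = -124: 16a + c = -79 and 25a + c = -124.
Subtracting: 9a = -45, so a = -5; then c = -79 − (-5)·16 = 1.
So s(x) = -5x² + 1, and s(1) = -4.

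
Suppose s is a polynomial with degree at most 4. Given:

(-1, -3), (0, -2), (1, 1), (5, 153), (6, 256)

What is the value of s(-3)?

Write s(x) = ax^4 + bx³ + cx² + dx + e; the 5 given values yield a linear system in the 5 coefficients.
Solving, the leading coefficient vanishes, and s(x) = x³ + x² + x - 2.
Then s(-3) = -23.

-23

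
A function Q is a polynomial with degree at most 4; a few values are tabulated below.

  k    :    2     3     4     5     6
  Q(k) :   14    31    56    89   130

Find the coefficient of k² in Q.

Write Q(k) = ak^4 + bk³ + ck² + dk + e; the 5 given values yield a linear system in the 5 coefficients.
Solving, the top 2 coefficients vanish, and Q(k) = 4k² - 3k + 4.
The coefficient of k² is 4.

4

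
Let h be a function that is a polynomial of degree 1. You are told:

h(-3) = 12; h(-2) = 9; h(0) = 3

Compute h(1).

Write h(m) = am + b; the 3 given values yield a linear system in the 2 coefficients.
Solving, h(m) = -3m + 3.
Then h(1) = 0.

0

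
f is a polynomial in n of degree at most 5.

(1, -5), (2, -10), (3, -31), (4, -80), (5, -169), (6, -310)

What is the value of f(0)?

-4

First differences: -5, -21, -49, -89, -141. Second differences: -16, -28, -40, -52. Third differences: -12, -12, -12.
Level-3 differences are constant, so f has degree 3.
Fitting a degree-3 polynomial gives f(n) = -2n³ + 4n² - 3n - 4.
Then f(0) = -4.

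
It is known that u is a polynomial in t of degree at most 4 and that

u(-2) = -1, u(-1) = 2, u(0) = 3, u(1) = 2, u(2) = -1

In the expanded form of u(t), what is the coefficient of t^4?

First differences: 3, 1, -1, -3. Second differences: -2, -2, -2.
Level-2 differences are constant, so u has degree 2.
Fitting a degree-2 polynomial gives u(t) = -t² + 3.
The coefficient of t^4 is 0.

0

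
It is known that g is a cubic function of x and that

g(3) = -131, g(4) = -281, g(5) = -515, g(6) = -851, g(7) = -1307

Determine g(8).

-1901

Write g(x) = ax³ + bx² + cx + d; the 5 given values yield a linear system in the 4 coefficients.
Solving, g(x) = -3x³ - 6x² + 3x - 5.
Then g(8) = -1901.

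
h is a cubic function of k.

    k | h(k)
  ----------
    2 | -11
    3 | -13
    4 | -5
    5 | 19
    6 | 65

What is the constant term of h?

First differences: -2, 8, 24, 46. Second differences: 10, 16, 22. Third differences: 6, 6.
Level-3 differences are constant, so h has degree 3.
Fitting a degree-3 polynomial gives h(k) = k³ - 4k² - k - 1.
The constant term is h(0) = -1.

-1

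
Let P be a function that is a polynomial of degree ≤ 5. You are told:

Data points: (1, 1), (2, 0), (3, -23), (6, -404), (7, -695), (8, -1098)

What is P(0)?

-2

Write P(t) = at^5 + bt^4 + ct³ + dt² + et + p; the 6 given values yield a linear system in the 6 coefficients.
Solving, the top 2 coefficients vanish, and P(t) = -3t³ + 7t² - t - 2.
The constant term is P(0) = -2.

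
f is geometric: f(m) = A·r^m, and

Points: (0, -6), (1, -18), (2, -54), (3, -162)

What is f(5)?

Consecutive ratio: -18/(-6) = 3, and -54/(-18) = 3, so r = 3.
Then A·3^0 = -6 gives A = -6, and f(m) = -6·3^m.
f(5) = -6·3^5 = -1458.

-1458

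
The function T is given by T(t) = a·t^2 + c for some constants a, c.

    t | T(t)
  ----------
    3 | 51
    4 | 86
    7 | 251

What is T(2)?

From T(3) = 51 and T(4) = 86: 9a + c = 51 and 16a + c = 86.
Subtracting: 7a = 35, so a = 5; then c = 51 − 5·9 = 6.
So T(t) = 5t² + 6, and T(2) = 26.

26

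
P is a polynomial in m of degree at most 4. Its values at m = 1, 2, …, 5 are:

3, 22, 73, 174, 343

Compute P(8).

First differences: 19, 51, 101, 169. Second differences: 32, 50, 68. Third differences: 18, 18.
Level-3 differences are constant, so P has degree 3.
Fitting a degree-3 polynomial gives P(m) = 3m³ - 2m² + 4m - 2.
Then P(8) = 1438.

1438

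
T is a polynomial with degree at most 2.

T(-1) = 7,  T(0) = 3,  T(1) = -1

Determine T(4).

First differences: -4, -4.
Level-1 differences are constant, so T has degree 1.
Fitting a degree-1 polynomial gives T(n) = -4n + 3.
Then T(4) = -13.

-13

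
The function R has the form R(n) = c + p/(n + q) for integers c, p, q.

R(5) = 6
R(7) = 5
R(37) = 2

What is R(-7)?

-9

(R(n) − c)(n + q) = p for each data point; the three points give a linear system in c and q, then p follows.
Solving: c = 1, q = 3, p = 40, so R(n) = 1 + 40/(n + 3).
Then R(-7) = 1 + 40/(-4) = -9.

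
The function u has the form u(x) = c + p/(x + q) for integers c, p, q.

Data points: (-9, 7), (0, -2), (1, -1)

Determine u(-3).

-17

(u(x) − c)(x + q) = p for each data point; the three points give a linear system in c and q, then p follows.
Solving: c = 3, q = 4, p = -20, so u(x) = 3 − 20/(x + 4).
Then u(-3) = 3 − 20/1 = -17.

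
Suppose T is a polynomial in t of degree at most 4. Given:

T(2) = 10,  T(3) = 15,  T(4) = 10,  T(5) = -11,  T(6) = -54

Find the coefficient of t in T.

4

Write T(t) = at^4 + bt³ + ct² + dt + e; the 5 given values yield a linear system in the 5 coefficients.
Solving, the leading coefficient vanishes, and T(t) = -t³ + 4t² + 4t - 6.
The coefficient of t is 4.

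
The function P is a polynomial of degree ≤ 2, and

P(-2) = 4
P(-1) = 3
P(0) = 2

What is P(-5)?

7

Write P(x) = ax² + bx + c; the 3 given values yield a linear system in the 3 coefficients.
Solving, the leading coefficient vanishes, and P(x) = -x + 2.
Then P(-5) = 7.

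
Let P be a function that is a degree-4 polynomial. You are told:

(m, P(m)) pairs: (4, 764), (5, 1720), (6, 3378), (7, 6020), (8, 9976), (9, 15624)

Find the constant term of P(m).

0

First differences: 956, 1658, 2642, 3956, 5648. Second differences: 702, 984, 1314, 1692. Third differences: 282, 330, 378. Fourth differences: 48, 48.
Level-4 differences are constant, so P has degree 4.
Fitting a degree-4 polynomial gives P(m) = 2m^4 + 3m³ + 4m² - m.
The constant term is P(0) = 0.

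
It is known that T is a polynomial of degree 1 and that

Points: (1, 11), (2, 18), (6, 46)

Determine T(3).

25

Write T(x) = ax + b; the 3 given values yield a linear system in the 2 coefficients.
Solving, T(x) = 7x + 4.
Then T(3) = 25.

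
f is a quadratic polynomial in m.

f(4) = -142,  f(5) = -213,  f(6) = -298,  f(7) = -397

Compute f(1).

-13

First differences: -71, -85, -99. Second differences: -14, -14.
Level-2 differences are constant, so f has degree 2.
Fitting a degree-2 polynomial gives f(m) = -7m² - 8m + 2.
Then f(1) = -13.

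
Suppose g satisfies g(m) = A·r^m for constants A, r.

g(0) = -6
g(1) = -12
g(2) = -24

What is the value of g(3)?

-48

Consecutive ratio: -12/(-6) = 2, and -24/(-12) = 2, so r = 2.
Then A·2^0 = -6 gives A = -6, and g(m) = -6·2^m.
g(3) = -6·2^3 = -48.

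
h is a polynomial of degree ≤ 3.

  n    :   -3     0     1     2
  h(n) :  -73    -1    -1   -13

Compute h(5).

-121

Write h(n) = an³ + bn² + cn + d; the 4 given values yield a linear system in the 4 coefficients.
Solving, the leading coefficient vanishes, and h(n) = -6n² + 6n - 1.
Then h(5) = -121.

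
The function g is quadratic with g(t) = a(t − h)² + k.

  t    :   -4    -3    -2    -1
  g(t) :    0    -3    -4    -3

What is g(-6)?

12

First differences -3, -1, 1; second difference 2 = 2a, so a = 1.
Expanding, the t-coefficient is −2ah = -2h; matching it to the data gives h = -2, and then k = -4.
So g(t) = 1(t + 2)² − 4.
g(-6) = 1·(-4)² − 4 = 12.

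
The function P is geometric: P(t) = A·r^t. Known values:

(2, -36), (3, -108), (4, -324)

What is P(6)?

Consecutive ratio: -108/(-36) = 3, and -324/(-108) = 3, so r = 3.
Then A·3^2 = -36 gives A = -4, and P(t) = -4·3^t.
P(6) = -4·3^6 = -2916.

-2916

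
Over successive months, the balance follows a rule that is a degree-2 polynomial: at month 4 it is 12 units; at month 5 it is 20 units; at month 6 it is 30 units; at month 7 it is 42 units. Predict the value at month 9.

72

Write the value at x as P(x).
First differences: 8, 10, 12. Second differences: 2, 2.
Level-2 differences are constant, so P has degree 2.
Fitting a degree-2 polynomial gives P(x) = x² - x.
Then P(9) = 72.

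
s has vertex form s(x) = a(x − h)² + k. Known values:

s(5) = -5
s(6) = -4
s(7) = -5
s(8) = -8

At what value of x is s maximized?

6

First differences 1, -1, -3; second difference -2 = 2a, so a = -1.
Expanding, the x-coefficient is −2ah = 2h; matching it to the data gives h = 6, and then k = -4.
So s(x) = -1(x − 6)² − 4.
Hence h = 6.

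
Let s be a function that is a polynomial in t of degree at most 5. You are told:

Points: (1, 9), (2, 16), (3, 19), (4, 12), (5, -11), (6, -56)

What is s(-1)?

7

Write s(t) = at^5 + bt^4 + ct³ + dt² + et + p; the 6 given values yield a linear system in the 6 coefficients.
Solving, the top 2 coefficients vanish, and s(t) = -t³ + 4t² + 2t + 4.
Then s(-1) = 7.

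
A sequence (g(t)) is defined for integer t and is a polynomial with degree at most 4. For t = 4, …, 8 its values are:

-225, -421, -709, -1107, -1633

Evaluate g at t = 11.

First differences: -196, -288, -398, -526. Second differences: -92, -110, -128. Third differences: -18, -18.
Level-3 differences are constant, so g has degree 3.
Fitting a degree-3 polynomial gives g(t) = -3t³ - t² - 4t - 1.
Then g(11) = -4159.

-4159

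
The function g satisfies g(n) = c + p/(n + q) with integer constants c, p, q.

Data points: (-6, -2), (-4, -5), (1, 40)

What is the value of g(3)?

16

(g(n) − c)(n + q) = p for each data point; the three points give a linear system in c and q, then p follows.
Solving: c = 4, q = 0, p = 36, so g(n) = 4 + 36/(n + 0).
Then g(3) = 4 + 36/3 = 16.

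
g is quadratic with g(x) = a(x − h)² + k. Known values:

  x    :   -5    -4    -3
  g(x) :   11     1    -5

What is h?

First differences -10, -6; second difference 4 = 2a, so a = 2.
Expanding, the x-coefficient is −2ah = -4h; matching it to the data gives h = -2, and then k = -7.
So g(x) = 2(x + 2)² − 7.
Hence h = -2.

-2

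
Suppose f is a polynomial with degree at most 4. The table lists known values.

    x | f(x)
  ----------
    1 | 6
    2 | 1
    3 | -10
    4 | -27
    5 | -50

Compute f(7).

Write f(x) = ax^4 + bx³ + cx² + dx + e; the 5 given values yield a linear system in the 5 coefficients.
Solving, the top 2 coefficients vanish, and f(x) = -3x² + 4x + 5.
Then f(7) = -114.

-114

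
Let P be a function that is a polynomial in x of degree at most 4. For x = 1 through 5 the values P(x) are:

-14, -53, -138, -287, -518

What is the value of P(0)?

-3

Write P(x) = ax^4 + bx³ + cx² + dx + e; the 5 given values yield a linear system in the 5 coefficients.
Solving, the leading coefficient vanishes, and P(x) = -3x³ - 5x² - 3x - 3.
Then P(0) = -3.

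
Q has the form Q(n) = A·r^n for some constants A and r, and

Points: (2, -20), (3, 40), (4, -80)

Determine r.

Consecutive ratio: 40/(-20) = -2, and -80/40 = -2, so r = -2.
Then A·(-2)^2 = -20 gives A = -5, and Q(n) = -5·(-2)^n.

-2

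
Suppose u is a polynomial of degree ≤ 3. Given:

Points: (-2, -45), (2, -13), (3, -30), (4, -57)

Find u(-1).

Write u(t) = at³ + bt² + ct + d; the 4 given values yield a linear system in the 4 coefficients.
Solving, the leading coefficient vanishes, and u(t) = -5t² + 8t - 9.
Then u(-1) = -22.

-22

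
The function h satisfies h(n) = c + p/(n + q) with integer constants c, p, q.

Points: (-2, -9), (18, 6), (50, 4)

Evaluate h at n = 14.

7

(h(n) − c)(n + q) = p for each data point; the three points give a linear system in c and q, then p follows.
Solving: c = 3, q = -2, p = 48, so h(n) = 3 + 48/(n − 2).
Then h(14) = 3 + 48/12 = 7.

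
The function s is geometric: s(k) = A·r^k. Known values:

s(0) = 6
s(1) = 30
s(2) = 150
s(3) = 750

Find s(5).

Consecutive ratio: 30/6 = 5, and 150/30 = 5, so r = 5.
Then A·5^0 = 6 gives A = 6, and s(k) = 6·5^k.
s(5) = 6·5^5 = 18750.

18750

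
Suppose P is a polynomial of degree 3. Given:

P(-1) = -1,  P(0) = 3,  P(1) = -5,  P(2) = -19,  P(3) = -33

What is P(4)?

First differences: 4, -8, -14, -14. Second differences: -12, -6, 0. Third differences: 6, 6.
Level-3 differences are constant, so P has degree 3.
Fitting a degree-3 polynomial gives P(t) = t³ - 6t² - 3t + 3.
Then P(4) = -41.

-41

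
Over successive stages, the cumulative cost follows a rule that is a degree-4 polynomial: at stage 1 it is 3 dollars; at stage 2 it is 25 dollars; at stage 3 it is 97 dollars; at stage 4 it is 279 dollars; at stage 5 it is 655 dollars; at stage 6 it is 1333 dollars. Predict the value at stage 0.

Write the value at n as Q(n).
First differences: 22, 72, 182, 376, 678. Second differences: 50, 110, 194, 302. Third differences: 60, 84, 108. Fourth differences: 24, 24.
Level-4 differences are constant, so Q has degree 4.
Fitting a degree-4 polynomial gives Q(n) = n^4 + 7n - 5.
Then Q(0) = -5.

-5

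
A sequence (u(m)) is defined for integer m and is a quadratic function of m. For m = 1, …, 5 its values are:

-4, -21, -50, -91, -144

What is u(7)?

-286

First differences: -17, -29, -41, -53. Second differences: -12, -12, -12.
Level-2 differences are constant, so u has degree 2.
Fitting a degree-2 polynomial gives u(m) = -6m² + m + 1.
Then u(7) = -286.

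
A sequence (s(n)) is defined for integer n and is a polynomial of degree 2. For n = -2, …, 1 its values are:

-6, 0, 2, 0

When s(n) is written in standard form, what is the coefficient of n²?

-2

First differences: 6, 2, -2. Second differences: -4, -4.
Level-2 differences are constant, so s has degree 2.
Fitting a degree-2 polynomial gives s(n) = -2n² + 2.
The coefficient of n² is -2.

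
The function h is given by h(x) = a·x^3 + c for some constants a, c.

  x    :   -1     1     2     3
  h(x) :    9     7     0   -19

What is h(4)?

From h(-1) = 9 and h(1) = 7: -1a + c = 9 and 1a + c = 7.
Subtracting: 2a = -2, so a = -1; then c = 9 − (-1)·(-1) = 8.
So h(x) = -1x³ + 8, and h(4) = -56.

-56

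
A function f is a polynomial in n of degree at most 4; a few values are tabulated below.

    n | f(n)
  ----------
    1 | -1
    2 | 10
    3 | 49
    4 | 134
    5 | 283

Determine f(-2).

Write f(n) = an^4 + bn³ + cn² + dn + e; the 5 given values yield a linear system in the 5 coefficients.
Solving, the leading coefficient vanishes, and f(n) = 3n³ - 4n² + 2n - 2.
Then f(-2) = -46.

-46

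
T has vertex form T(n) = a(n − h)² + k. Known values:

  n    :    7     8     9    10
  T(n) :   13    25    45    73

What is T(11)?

109

First differences 12, 20, 28; second difference 8 = 2a, so a = 4.
Expanding, the n-coefficient is −2ah = -8h; matching it to the data gives h = 6, and then k = 9.
So T(n) = 4(n − 6)² + 9.
T(11) = 4·5² + 9 = 109.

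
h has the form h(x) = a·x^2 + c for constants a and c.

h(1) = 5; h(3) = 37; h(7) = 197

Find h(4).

65

From h(1) = 5 and h(3) = 37: 1a + c = 5 and 9a + c = 37.
Subtracting: 8a = 32, so a = 4; then c = 5 − 4·1 = 1.
So h(x) = 4x² + 1, and h(4) = 65.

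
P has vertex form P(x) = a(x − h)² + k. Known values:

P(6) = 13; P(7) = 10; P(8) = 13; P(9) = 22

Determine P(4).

37

First differences -3, 3, 9; second difference 6 = 2a, so a = 3.
Expanding, the x-coefficient is −2ah = -6h; matching it to the data gives h = 7, and then k = 10.
So P(x) = 3(x − 7)² + 10.
P(4) = 3·(-3)² + 10 = 37.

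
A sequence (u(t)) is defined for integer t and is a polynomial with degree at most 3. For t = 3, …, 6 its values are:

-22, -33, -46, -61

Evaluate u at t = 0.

First differences: -11, -13, -15. Second differences: -2, -2.
Level-2 differences are constant, so u has degree 2.
Fitting a degree-2 polynomial gives u(t) = -t² - 4t - 1.
Then u(0) = -1.

-1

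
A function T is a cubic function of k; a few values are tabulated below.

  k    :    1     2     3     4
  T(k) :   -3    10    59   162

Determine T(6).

Write T(k) = ak³ + bk² + ck + d; the 4 given values yield a linear system in the 4 coefficients.
Solving, T(k) = 3k³ - 8k + 2.
Then T(6) = 602.

602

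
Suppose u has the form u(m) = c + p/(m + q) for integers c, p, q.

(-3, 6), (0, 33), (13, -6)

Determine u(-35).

-2

(u(m) − c)(m + q) = p for each data point; the three points give a linear system in c and q, then p follows.
Solving: c = -3, q = -1, p = -36, so u(m) = -3 − 36/(m − 1).
Then u(-35) = -3 − 36/(-36) = -2.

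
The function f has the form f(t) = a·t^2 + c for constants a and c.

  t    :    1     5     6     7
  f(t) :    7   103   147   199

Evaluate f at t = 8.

259

From f(1) = 7 and f(5) = 103: 1a + c = 7 and 25a + c = 103.
Subtracting: 24a = 96, so a = 4; then c = 7 − 4·1 = 3.
So f(t) = 4t² + 3, and f(8) = 259.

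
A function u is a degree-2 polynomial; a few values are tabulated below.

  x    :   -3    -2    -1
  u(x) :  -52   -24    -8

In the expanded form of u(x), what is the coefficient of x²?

Write u(x) = ax² + bx + c; the 3 given values yield a linear system in the 3 coefficients.
Solving, u(x) = -6x² - 2x - 4.
The coefficient of x² is -6.

-6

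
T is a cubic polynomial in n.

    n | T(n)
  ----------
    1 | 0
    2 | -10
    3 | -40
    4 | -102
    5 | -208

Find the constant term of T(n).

Write T(n) = an³ + bn² + cn + d; the 5 given values yield a linear system in the 4 coefficients.
Solving, T(n) = -2n³ + 2n² - 2n + 2.
The constant term is T(0) = 2.

2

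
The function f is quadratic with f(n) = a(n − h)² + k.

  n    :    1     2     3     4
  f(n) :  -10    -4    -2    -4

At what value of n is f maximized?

3

First differences 6, 2, -2; second difference -4 = 2a, so a = -2.
Expanding, the n-coefficient is −2ah = 4h; matching it to the data gives h = 3, and then k = -2.
So f(n) = -2(n − 3)² − 2.
Hence h = 3.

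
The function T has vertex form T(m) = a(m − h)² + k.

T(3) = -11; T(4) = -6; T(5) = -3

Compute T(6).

-2

First differences 5, 3; second difference -2 = 2a, so a = -1.
Expanding, the m-coefficient is −2ah = 2h; matching it to the data gives h = 6, and then k = -2.
So T(m) = -1(m − 6)² − 2.
T(6) = -1·0² − 2 = -2.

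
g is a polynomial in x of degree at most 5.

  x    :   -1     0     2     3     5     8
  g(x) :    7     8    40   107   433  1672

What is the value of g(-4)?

-152

Write g(x) = ax^5 + bx^4 + cx³ + dx² + ex + p; the 6 given values yield a linear system in the 6 coefficients.
Solving, the top 2 coefficients vanish, and g(x) = 3x³ + 2x² + 8.
Then g(-4) = -152.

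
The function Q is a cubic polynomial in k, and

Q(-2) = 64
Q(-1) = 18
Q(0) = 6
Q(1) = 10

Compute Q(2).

12

Write Q(k) = ak³ + bk² + ck + d; the 4 given values yield a linear system in the 4 coefficients.
Solving, Q(k) = -3k³ + 8k² - k + 6.
Then Q(2) = 12.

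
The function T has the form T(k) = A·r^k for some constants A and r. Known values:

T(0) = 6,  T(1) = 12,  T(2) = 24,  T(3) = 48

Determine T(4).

Consecutive ratio: 12/6 = 2, and 24/12 = 2, so r = 2.
Then A·2^0 = 6 gives A = 6, and T(k) = 6·2^k.
T(4) = 6·2^4 = 96.

96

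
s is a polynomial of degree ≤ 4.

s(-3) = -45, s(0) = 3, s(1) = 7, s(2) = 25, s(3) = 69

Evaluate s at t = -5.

-227

Write s(t) = at^4 + bt³ + ct² + dt + e; the 5 given values yield a linear system in the 5 coefficients.
Solving, the leading coefficient vanishes, and s(t) = 2t³ + t² + t + 3.
Then s(-5) = -227.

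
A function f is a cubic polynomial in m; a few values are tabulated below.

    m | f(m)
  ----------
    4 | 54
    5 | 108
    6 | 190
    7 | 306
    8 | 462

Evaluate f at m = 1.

First differences: 54, 82, 116, 156. Second differences: 28, 34, 40. Third differences: 6, 6.
Level-3 differences are constant, so f has degree 3.
Fitting a degree-3 polynomial gives f(m) = m³ - m² + 2m - 2.
Then f(1) = 0.

0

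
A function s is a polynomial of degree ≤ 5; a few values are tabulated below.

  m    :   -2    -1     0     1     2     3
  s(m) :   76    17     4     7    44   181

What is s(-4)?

First differences: -59, -13, 3, 37, 137. Second differences: 46, 16, 34, 100. Third differences: -30, 18, 66. Fourth differences: 48, 48.
Level-4 differences are constant, so s has degree 4.
Fitting a degree-4 polynomial gives s(m) = 2m^4 - m³ + 6m² - 4m + 4.
Then s(-4) = 692.

692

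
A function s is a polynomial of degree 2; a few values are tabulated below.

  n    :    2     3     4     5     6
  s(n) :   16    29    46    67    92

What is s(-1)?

1

First differences: 13, 17, 21, 25. Second differences: 4, 4, 4.
Level-2 differences are constant, so s has degree 2.
Fitting a degree-2 polynomial gives s(n) = 2n² + 3n + 2.
Then s(-1) = 1.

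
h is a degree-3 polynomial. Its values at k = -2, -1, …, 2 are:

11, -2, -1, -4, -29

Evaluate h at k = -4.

151

Write h(k) = ak³ + bk² + ck + d; the 5 given values yield a linear system in the 4 coefficients.
Solving, h(k) = -3k³ - 2k² + 2k - 1.
Then h(-4) = 151.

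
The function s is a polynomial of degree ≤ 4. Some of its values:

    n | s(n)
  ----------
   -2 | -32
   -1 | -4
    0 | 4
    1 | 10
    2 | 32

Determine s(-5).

-416

First differences: 28, 8, 6, 22. Second differences: -20, -2, 16. Third differences: 18, 18.
Level-3 differences are constant, so s has degree 3.
Fitting a degree-3 polynomial gives s(n) = 3n³ - n² + 4n + 4.
Then s(-5) = -416.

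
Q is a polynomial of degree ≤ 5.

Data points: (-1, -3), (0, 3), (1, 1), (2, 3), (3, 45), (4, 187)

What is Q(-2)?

First differences: 6, -2, 2, 42, 142. Second differences: -8, 4, 40, 100. Third differences: 12, 36, 60. Fourth differences: 24, 24.
Level-4 differences are constant, so Q has degree 4.
Fitting a degree-4 polynomial gives Q(t) = t^4 - 5t² + 2t + 3.
Then Q(-2) = -5.

-5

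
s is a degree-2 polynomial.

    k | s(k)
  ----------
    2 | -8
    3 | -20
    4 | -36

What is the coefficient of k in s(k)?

Write s(k) = ak² + bk + c; the 3 given values yield a linear system in the 3 coefficients.
Solving, s(k) = -2k² - 2k + 4.
The coefficient of k is -2.

-2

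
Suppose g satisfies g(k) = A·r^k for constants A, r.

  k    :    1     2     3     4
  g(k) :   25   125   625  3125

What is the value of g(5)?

15625

Consecutive ratio: 125/25 = 5, and 625/125 = 5, so r = 5.
Then A·5^1 = 25 gives A = 5, and g(k) = 5·5^k.
g(5) = 5·5^5 = 15625.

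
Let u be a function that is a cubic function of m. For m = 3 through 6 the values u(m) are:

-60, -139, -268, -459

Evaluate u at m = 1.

Write u(m) = am³ + bm² + cm + d; the 4 given values yield a linear system in the 4 coefficients.
Solving, u(m) = -2m³ - m² + 2m - 3.
Then u(1) = -4.

-4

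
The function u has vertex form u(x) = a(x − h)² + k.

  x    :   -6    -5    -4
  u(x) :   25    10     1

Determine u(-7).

First differences -15, -9; second difference 6 = 2a, so a = 3.
Expanding, the x-coefficient is −2ah = -6h; matching it to the data gives h = -3, and then k = -2.
So u(x) = 3(x + 3)² − 2.
u(-7) = 3·(-4)² − 2 = 46.

46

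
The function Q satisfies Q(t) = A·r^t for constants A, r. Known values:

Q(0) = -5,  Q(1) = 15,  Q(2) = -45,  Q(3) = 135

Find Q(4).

-405

Consecutive ratio: 15/(-5) = -3, and -45/15 = -3, so r = -3.
Then A·(-3)^0 = -5 gives A = -5, and Q(t) = -5·(-3)^t.
Q(4) = -5·(-3)^4 = -405.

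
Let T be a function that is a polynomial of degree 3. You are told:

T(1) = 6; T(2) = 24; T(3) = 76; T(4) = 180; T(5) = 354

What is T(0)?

First differences: 18, 52, 104, 174. Second differences: 34, 52, 70. Third differences: 18, 18.
Level-3 differences are constant, so T has degree 3.
Fitting a degree-3 polynomial gives T(x) = 3x³ - x² + 4.
Then T(0) = 4.

4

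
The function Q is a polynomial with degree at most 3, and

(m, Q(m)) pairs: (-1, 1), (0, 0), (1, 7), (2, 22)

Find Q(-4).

First differences: -1, 7, 15. Second differences: 8, 8.
Level-2 differences are constant, so Q has degree 2.
Fitting a degree-2 polynomial gives Q(m) = 4m² + 3m.
Then Q(-4) = 52.

52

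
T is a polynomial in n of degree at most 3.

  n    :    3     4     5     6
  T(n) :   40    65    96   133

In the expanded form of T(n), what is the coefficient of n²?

3

Write T(n) = an³ + bn² + cn + d; the 4 given values yield a linear system in the 4 coefficients.
Solving, the leading coefficient vanishes, and T(n) = 3n² + 4n + 1.
The coefficient of n² is 3.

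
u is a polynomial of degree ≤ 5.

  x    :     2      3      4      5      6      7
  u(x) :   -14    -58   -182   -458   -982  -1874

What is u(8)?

-3278

First differences: -44, -124, -276, -524, -892. Second differences: -80, -152, -248, -368. Third differences: -72, -96, -120. Fourth differences: -24, -24.
Level-4 differences are constant, so u has degree 4.
Fitting a degree-4 polynomial gives u(x) = -x^4 + 2x³ - 3x² - 2x + 2.
Then u(8) = -3278.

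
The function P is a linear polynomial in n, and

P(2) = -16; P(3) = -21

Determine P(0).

-6

Write P(n) = an + b; the 2 given values yield a linear system in the 2 coefficients.
Solving, P(n) = -5n - 6.
Then P(0) = -6.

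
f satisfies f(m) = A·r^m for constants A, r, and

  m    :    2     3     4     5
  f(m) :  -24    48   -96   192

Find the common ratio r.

-2

Consecutive ratio: 48/(-24) = -2, and -96/48 = -2, so r = -2.
Then A·(-2)^2 = -24 gives A = -6, and f(m) = -6·(-2)^m.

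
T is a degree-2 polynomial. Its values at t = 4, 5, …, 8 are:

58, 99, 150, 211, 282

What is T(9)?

363

Write T(t) = at² + bt + c; the 5 given values yield a linear system in the 3 coefficients.
Solving, T(t) = 5t² - 4t - 6.
Then T(9) = 363.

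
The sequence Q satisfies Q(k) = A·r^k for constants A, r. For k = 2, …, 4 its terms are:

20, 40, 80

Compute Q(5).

Consecutive ratio: 40/20 = 2, and 80/40 = 2, so r = 2.
Then A·2^2 = 20 gives A = 5, and Q(k) = 5·2^k.
Q(5) = 5·2^5 = 160.

160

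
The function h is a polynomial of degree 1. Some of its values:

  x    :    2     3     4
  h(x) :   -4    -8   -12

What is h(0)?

4

First differences: -4, -4.
Level-1 differences are constant, so h has degree 1.
Fitting a degree-1 polynomial gives h(x) = -4x + 4.
The constant term is h(0) = 4.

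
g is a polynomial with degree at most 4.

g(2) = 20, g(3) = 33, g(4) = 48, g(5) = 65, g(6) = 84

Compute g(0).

First differences: 13, 15, 17, 19. Second differences: 2, 2, 2.
Level-2 differences are constant, so g has degree 2.
Fitting a degree-2 polynomial gives g(x) = x² + 8x.
Then g(0) = 0.

0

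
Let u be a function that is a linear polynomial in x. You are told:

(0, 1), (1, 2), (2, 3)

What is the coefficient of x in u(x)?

First differences: 1, 1.
Level-1 differences are constant, so u has degree 1.
Fitting a degree-1 polynomial gives u(x) = x + 1.
The coefficient of x is 1.

1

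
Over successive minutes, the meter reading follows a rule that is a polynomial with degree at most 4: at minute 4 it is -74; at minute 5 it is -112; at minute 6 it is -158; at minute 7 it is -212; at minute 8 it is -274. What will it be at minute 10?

-422

Write the value at m as h(m).
First differences: -38, -46, -54, -62. Second differences: -8, -8, -8.
Level-2 differences are constant, so h has degree 2.
Fitting a degree-2 polynomial gives h(m) = -4m² - 2m - 2.
Then h(10) = -422.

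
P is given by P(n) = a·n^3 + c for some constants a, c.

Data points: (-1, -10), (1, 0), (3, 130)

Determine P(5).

From P(-1) = -10 and P(1) = 0: -1a + c = -10 and 1a + c = 0.
Subtracting: 2a = 10, so a = 5; then c = -10 − 5·(-1) = -5.
So P(n) = 5n³ − 5, and P(5) = 620.

620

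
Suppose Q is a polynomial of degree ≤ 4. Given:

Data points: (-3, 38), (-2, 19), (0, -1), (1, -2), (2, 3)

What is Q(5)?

Write Q(k) = ak^4 + bk³ + ck² + dk + e; the 5 given values yield a linear system in the 5 coefficients.
Solving, the top 2 coefficients vanish, and Q(k) = 3k² - 4k - 1.
Then Q(5) = 54.

54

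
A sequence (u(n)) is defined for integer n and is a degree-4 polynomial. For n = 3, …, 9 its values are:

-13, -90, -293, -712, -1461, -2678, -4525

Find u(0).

2

First differences: -77, -203, -419, -749, -1217, -1847. Second differences: -126, -216, -330, -468, -630. Third differences: -90, -114, -138, -162. Fourth differences: -24, -24, -24.
Level-4 differences are constant, so u has degree 4.
Fitting a degree-4 polynomial gives u(n) = -n^4 + 3n³ - 2n² + n + 2.
Then u(0) = 2.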